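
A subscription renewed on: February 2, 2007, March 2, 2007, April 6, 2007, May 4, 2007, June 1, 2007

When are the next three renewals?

All dates are Fridays, 28, 35, 28, 28 days apart.
Specifically, the 1st Friday of each month.
1st Friday of July 2007: July 6, 2007.
August 2007 — 1st Friday is August 3, 2007.
1st Friday of September 2007: September 7, 2007.

July 6, 2007; August 3, 2007; September 7, 2007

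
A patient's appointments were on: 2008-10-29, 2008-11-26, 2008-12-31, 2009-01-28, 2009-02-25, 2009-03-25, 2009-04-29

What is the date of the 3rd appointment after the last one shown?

2009-07-29

Every date is a Wednesday; gaps 28, 35, 28, 28, 28, 35 days.
Each is the last Wednesday of its month (at least one falls on the 29th or later, ruling out '4th Wednesday').
Last Wednesday of May 2009: 2009-05-27.
June 2009 ends with Wednesday 2009-06-24.
Last Wednesday of July 2009: 2009-07-29.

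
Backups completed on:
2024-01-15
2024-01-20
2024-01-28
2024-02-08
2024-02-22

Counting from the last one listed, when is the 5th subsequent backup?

2024-06-16

Intervals are 5, 8, 11, 14 days — an arithmetic progression with common difference 3.
Next gap: 17 days. 2024-02-22 + 17 days = 2024-03-10.
Next gap: 20 days. 2024-03-10 + 20 days = 2024-03-30.
Next gap: 23 days. 2024-03-30 + 23 days = 2024-04-22.
Next gap: 26 days. 2024-04-22 + 26 days = 2024-05-18.
Next gap: 29 days. 2024-05-18 + 29 days = 2024-06-16.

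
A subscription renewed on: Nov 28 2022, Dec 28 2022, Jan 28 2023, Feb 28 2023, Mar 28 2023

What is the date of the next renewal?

The day-of-month is always 28 (30, 31, 31, 28 days between events).
So this recurs on the 28th of each month.
April 2023: Apr 28 2023.

Apr 28 2023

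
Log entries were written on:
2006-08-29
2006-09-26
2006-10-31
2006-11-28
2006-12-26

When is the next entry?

2007-01-30

All Tuesdays; the gaps (28, 35, 28, 28) vary with month length.
This is the last Tuesday of each month.
January 2007 ends with Tuesday 2007-01-30.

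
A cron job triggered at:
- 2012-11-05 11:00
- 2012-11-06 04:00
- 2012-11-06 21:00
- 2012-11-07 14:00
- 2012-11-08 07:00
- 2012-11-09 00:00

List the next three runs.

2012-11-09 17:00, 2012-11-10 10:00, 2012-11-11 03:00

Gaps: 17, 17, 17, 17, 17 hours — each event is 17 hours after the previous one.
2012-11-09 00:00 + 17 h = 2012-11-09 17:00.
2012-11-09 17:00 + 17 h = 2012-11-10 10:00.
2012-11-10 10:00 + 17 h = 2012-11-11 03:00.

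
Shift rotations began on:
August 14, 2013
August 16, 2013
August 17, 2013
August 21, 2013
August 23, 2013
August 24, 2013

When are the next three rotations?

August 28, 2013; August 30, 2013; August 31, 2013

Gaps: 2, 1, 4, 2, 1 days — not constant, but cyclic with period 3.
The events fall on every Wednesday, Friday and Saturday.
Next Wednesday: August 28, 2013.
The following Friday is August 30, 2013.
Next Saturday: August 31, 2013.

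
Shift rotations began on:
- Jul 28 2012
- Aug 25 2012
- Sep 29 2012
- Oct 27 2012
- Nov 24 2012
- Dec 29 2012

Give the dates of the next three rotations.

Jan 26 2013, Feb 23 2013, Mar 30 2013

These are Saturdays with 28, 35, 28, 28, 35-day gaps.
Each is the final Saturday of its month — Sep 29 2012 is past the 28th, so '4th Saturday' doesn't fit.
January 2013 ends with Saturday Jan 26 2013.
February 2013 ends with Saturday Feb 23 2013.
Last Saturday of March 2013: Mar 30 2013.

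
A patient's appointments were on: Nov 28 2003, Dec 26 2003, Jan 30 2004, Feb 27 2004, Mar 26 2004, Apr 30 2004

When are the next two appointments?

May 28 2004, Jun 25 2004

These are Fridays with 28, 35, 28, 28, 35-day gaps.
Each is the final Friday of its month — Jan 30 2004 is past the 28th, so '4th Friday' doesn't fit.
Last Friday of May 2004: May 28 2004.
June 2004 ends with Friday Jun 25 2004.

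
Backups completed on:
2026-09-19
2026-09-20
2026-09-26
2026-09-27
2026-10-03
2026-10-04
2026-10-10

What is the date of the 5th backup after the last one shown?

Gaps: 1, 6, 1, 6, 1, 6 days — not constant, but cyclic with period 2.
The events fall on every Saturday and Sunday.
Next Sunday: 2026-10-11.
Next Saturday: 2026-10-17.
The following Sunday is 2026-10-18.
Next Saturday: 2026-10-24.
The following Sunday is 2026-10-25.

2026-10-25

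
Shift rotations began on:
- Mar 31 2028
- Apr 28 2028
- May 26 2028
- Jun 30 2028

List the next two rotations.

Jul 28 2028, Aug 25 2028

All Fridays; the gaps (28, 28, 35) vary with month length.
This is the last Friday of each month.
July 2028 ends with Friday Jul 28 2028.
Last Friday of August 2028: Aug 25 2028.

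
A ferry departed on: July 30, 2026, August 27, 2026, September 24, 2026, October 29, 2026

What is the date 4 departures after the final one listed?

Every date is a Thursday; gaps 28, 28, 35 days.
Each is the last Thursday of its month (at least one falls on the 29th or later, ruling out '4th Thursday').
November 2026 ends with Thursday November 26, 2026.
Last Thursday of December 2026: December 31, 2026.
January 2027 ends with Thursday January 28, 2027.
Last Thursday of February 2027: February 25, 2027.

February 25, 2027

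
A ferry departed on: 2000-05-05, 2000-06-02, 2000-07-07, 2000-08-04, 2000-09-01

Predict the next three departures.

These are Fridays at 28- or 35-day spacing (28, 35, 28, 28).
The pattern: 1st Friday of the month.
October 2000 — 1st Friday is 2000-10-06.
November 2000 — 1st Friday is 2000-11-03.
1st Friday of December 2000: 2000-12-01.

2000-10-06, 2000-11-03, 2000-12-01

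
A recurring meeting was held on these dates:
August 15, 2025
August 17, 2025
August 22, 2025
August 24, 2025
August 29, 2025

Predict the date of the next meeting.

The gap pattern 2, 5, 2, 5 repeats every 2 events.
These are the Fridays and Sundays of each week.
The following Sunday is August 31, 2025.

August 31, 2025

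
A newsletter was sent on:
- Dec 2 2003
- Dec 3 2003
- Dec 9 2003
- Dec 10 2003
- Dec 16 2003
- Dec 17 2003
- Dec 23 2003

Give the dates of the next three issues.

Every event lands on a Tuesday or Wednesday (gaps cycle 1, 6, 1, 6, 1, 6).
So the schedule is: every Tuesday and Wednesday.
The following Wednesday is Dec 24 2003.
Next Tuesday: Dec 30 2003.
Next Wednesday: Dec 31 2003.

Dec 24 2003, Dec 30 2003, Dec 31 2003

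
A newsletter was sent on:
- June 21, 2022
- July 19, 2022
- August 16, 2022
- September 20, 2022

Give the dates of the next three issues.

October 18, 2022; November 15, 2022; December 20, 2022

All dates are Tuesdays, 28, 28, 35 days apart.
Specifically, the 3rd Tuesday of each month.
October 2022 — 3rd Tuesday is October 18, 2022.
3rd Tuesday of November 2022: November 15, 2022.
December 2022 — 3rd Tuesday is December 20, 2022.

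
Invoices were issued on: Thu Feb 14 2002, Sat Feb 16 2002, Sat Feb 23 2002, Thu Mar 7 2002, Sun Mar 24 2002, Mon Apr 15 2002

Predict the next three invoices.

Sun May 12 2002, Thu Jun 13 2002, Sat Jul 20 2002

The spacing grows by 5 each time: 2, 7, 12, 17, 22 days.
Next gap: 27 days. Mon Apr 15 2002 + 27 days = Sun May 12 2002.
Next gap: 32 days. Sun May 12 2002 + 32 days = Thu Jun 13 2002.
Next gap: 37 days. Thu Jun 13 2002 + 37 days = Sat Jul 20 2002.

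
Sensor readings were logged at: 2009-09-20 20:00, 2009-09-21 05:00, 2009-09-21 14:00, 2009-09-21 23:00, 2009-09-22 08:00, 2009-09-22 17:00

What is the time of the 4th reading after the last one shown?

2009-09-24 05:00

The interval is a steady 9 hours (9, 9, 9, 9, 9).
2009-09-22 17:00 + 9 h = 2009-09-23 02:00.
2009-09-23 02:00 + 9 h = 2009-09-23 11:00.
2009-09-23 11:00 + 9 h = 2009-09-23 20:00.
2009-09-23 20:00 + 9 h = 2009-09-24 05:00.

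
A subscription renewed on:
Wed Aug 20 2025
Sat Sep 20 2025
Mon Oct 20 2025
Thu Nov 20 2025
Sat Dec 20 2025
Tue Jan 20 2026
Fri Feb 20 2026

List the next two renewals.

Fri Mar 20 2026, Mon Apr 20 2026

The day-of-month is always 20 (31, 30, 31, 30, 31, 31 days between events).
So this recurs on the 20th of each month.
Next: March 2026 → Fri Mar 20 2026.
Next: April 2026 → Mon Apr 20 2026.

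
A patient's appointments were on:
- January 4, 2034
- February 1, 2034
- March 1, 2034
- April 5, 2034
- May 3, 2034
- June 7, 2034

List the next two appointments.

These are Wednesdays at 28- or 35-day spacing (28, 28, 35, 28, 35).
The pattern: 1st Wednesday of the month.
July 2034 — 1st Wednesday is July 5, 2034.
1st Wednesday of August 2034: August 2, 2034.

July 5, 2034; August 2, 2034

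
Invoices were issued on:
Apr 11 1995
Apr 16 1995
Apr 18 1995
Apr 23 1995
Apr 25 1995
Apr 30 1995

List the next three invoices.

The gap pattern 5, 2, 5, 2, 5 repeats every 2 events.
These are the Tuesdays and Sundays of each week.
Next Tuesday: May 2 1995.
The following Sunday is May 7 1995.
The following Tuesday is May 9 1995.

May 2 1995, May 7 1995, May 9 1995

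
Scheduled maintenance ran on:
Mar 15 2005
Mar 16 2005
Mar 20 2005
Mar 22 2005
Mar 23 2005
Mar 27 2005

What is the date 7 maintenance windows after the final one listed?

The gap pattern 1, 4, 2, 1, 4 repeats every 3 events.
These are the Tuesdays, Wednesdays and Sundays of each week.
The following Tuesday is Mar 29 2005.
Next Wednesday: Mar 30 2005.
The following Sunday is Apr 3 2005.
Next Tuesday: Apr 5 2005.
Next Wednesday: Apr 6 2005.
The following Sunday is Apr 10 2005.
The following Tuesday is Apr 12 2005.

Apr 12 2005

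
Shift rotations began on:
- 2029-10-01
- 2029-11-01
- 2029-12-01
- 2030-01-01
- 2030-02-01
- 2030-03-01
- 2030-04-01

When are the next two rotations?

The day-of-month is always 1 (31, 30, 31, 31, 28, 31 days between events).
So this recurs on the 1st of each month.
Next: May 2030 → 2030-05-01.
Next: June 2030 → 2030-06-01.

2030-05-01, 2030-06-01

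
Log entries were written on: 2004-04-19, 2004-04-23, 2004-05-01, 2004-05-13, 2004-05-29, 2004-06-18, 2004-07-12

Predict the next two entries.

2004-08-09, 2004-09-10

Intervals are 4, 8, 12, 16, 20, 24 days — an arithmetic progression with common difference 4.
Next gap: 28 days. 2004-07-12 + 28 days = 2004-08-09.
Next gap: 32 days. 2004-08-09 + 32 days = 2004-09-10.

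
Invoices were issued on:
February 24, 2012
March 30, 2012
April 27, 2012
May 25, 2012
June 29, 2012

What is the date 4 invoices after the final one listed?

October 26, 2012

All Fridays; the gaps (35, 28, 28, 35) vary with month length.
This is the last Friday of each month.
July 2012 ends with Friday July 27, 2012.
Last Friday of August 2012: August 31, 2012.
Last Friday of September 2012: September 28, 2012.
October 2012 ends with Friday October 26, 2012.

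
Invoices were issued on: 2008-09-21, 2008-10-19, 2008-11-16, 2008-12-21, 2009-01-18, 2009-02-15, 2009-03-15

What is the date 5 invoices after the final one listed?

2009-08-16

All dates are Sundays, 28, 28, 35, 28, 28, 28 days apart.
Specifically, the 3rd Sunday of each month.
April 2009 — 3rd Sunday is 2009-04-19.
3rd Sunday of May 2009: 2009-05-17.
June 2009 — 3rd Sunday is 2009-06-21.
3rd Sunday of July 2009: 2009-07-19.
August 2009 — 3rd Sunday is 2009-08-16.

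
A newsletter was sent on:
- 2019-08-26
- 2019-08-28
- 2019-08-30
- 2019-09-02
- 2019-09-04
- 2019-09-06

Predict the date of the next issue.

Every event lands on a Monday or Wednesday or Friday (gaps cycle 2, 2, 3, 2, 2).
So the schedule is: every Monday, Wednesday and Friday.
Next Monday: 2019-09-09.

2019-09-09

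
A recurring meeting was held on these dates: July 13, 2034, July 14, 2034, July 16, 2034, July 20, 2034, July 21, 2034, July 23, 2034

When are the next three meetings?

July 27, 2034; July 28, 2034; July 30, 2034

Gaps: 1, 2, 4, 1, 2 days — not constant, but cyclic with period 3.
The events fall on every Thursday, Friday and Sunday.
Next Thursday: July 27, 2034.
The following Friday is July 28, 2034.
The following Sunday is July 30, 2034.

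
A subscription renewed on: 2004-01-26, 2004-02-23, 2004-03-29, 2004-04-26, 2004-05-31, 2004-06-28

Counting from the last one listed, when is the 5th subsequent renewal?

These are Mondays with 28, 35, 28, 35, 28-day gaps.
Each is the final Monday of its month — 2004-03-29 is past the 28th, so '4th Monday' doesn't fit.
July 2004 ends with Monday 2004-07-26.
August 2004 ends with Monday 2004-08-30.
September 2004 ends with Monday 2004-09-27.
October 2004 ends with Monday 2004-10-25.
November 2004 ends with Monday 2004-11-29.

2004-11-29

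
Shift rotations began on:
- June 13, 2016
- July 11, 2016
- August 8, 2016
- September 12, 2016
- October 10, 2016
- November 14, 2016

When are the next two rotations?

December 12, 2016; January 9, 2017

These are Mondays at 28- or 35-day spacing (28, 28, 35, 28, 35).
The pattern: 2nd Monday of the month.
2nd Monday of December 2016: December 12, 2016.
2nd Monday of January 2017: January 9, 2017.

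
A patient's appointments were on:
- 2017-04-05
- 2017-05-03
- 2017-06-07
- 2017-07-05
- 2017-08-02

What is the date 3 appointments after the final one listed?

2017-11-01

All dates are Wednesdays, 28, 35, 28, 28 days apart.
Specifically, the 1st Wednesday of each month.
September 2017 — 1st Wednesday is 2017-09-06.
1st Wednesday of October 2017: 2017-10-04.
November 2017 — 1st Wednesday is 2017-11-01.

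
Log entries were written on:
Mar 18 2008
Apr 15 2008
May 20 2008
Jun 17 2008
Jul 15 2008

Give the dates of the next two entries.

Aug 19 2008, Sep 16 2008

These are Tuesdays at 28- or 35-day spacing (28, 35, 28, 28).
The pattern: 3rd Tuesday of the month.
August 2008 — 3rd Tuesday is Aug 19 2008.
September 2008 — 3rd Tuesday is Sep 16 2008.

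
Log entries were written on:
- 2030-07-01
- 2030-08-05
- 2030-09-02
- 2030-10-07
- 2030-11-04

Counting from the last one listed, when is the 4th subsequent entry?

2031-03-03

These are Mondays at 28- or 35-day spacing (35, 28, 35, 28).
The pattern: 1st Monday of the month.
1st Monday of December 2030: 2030-12-02.
1st Monday of January 2031: 2031-01-06.
February 2031 — 1st Monday is 2031-02-03.
March 2031 — 1st Monday is 2031-03-03.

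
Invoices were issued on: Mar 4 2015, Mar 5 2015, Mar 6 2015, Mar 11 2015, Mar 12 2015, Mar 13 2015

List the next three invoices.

Every event lands on a Wednesday or Thursday or Friday (gaps cycle 1, 1, 5, 1, 1).
So the schedule is: every Wednesday, Thursday and Friday.
Next Wednesday: Mar 18 2015.
The following Thursday is Mar 19 2015.
The following Friday is Mar 20 2015.

Mar 18 2015, Mar 19 2015, Mar 20 2015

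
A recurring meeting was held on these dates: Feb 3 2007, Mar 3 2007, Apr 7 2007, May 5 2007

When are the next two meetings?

These are Saturdays at 28- or 35-day spacing (28, 35, 28).
The pattern: 1st Saturday of the month.
June 2007 — 1st Saturday is Jun 2 2007.
July 2007 — 1st Saturday is Jul 7 2007.

Jun 2 2007, Jul 7 2007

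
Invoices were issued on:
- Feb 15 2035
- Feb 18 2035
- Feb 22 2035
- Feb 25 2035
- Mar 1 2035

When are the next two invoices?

Mar 4 2035, Mar 8 2035

Every event lands on a Thursday or Sunday (gaps cycle 3, 4, 3, 4).
So the schedule is: every Thursday and Sunday.
The following Sunday is Mar 4 2035.
Next Thursday: Mar 8 2035.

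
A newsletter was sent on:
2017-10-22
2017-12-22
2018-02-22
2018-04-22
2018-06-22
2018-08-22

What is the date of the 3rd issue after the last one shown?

Each date is the 22nd; the gaps (61, 62, 59, 61, 61) track the month lengths.
The rule is the 22nd of every 2 months.
October 2018: 2018-10-22.
Next: December 2018 → 2018-12-22.
February 2019: 2019-02-22.

2019-02-22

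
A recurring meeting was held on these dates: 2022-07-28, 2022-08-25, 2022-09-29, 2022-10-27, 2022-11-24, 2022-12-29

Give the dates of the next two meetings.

2023-01-26, 2023-02-23

These are Thursdays with 28, 35, 28, 28, 35-day gaps.
Each is the final Thursday of its month — 2022-09-29 is past the 28th, so '4th Thursday' doesn't fit.
January 2023 ends with Thursday 2023-01-26.
Last Thursday of February 2023: 2023-02-23.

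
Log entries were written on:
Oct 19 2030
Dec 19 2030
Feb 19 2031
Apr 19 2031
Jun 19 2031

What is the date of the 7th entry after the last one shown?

The day-of-month is always 19 (61, 62, 59, 61 days between events).
So this recurs on the 19th of every 2 months.
Next: August 2031 → Aug 19 2031.
Next: October 2031 → Oct 19 2031.
December 2031: Dec 19 2031.
Next: February 2032 → Feb 19 2032.
April 2032: Apr 19 2032.
June 2032: Jun 19 2032.
August 2032: Aug 19 2032.

Aug 19 2032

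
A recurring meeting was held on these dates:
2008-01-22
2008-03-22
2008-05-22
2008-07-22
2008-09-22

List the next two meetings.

Each date is the 22nd; the gaps (60, 61, 61, 62) track the month lengths.
The rule is the 22nd of every 2 months.
November 2008: 2008-11-22.
Next: January 2009 → 2009-01-22.

2008-11-22, 2009-01-22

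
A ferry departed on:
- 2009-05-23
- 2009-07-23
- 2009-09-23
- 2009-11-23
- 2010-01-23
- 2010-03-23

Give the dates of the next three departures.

Each date is the 23rd; the gaps (61, 62, 61, 61, 59) track the month lengths.
The rule is the 23rd of every 2 months.
Next: May 2010 → 2010-05-23.
July 2010: 2010-07-23.
Next: September 2010 → 2010-09-23.

2010-05-23, 2010-07-23, 2010-09-23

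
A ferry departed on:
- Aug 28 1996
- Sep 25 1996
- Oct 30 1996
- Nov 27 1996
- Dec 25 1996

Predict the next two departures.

Jan 29 1997, Feb 26 1997

Every date is a Wednesday; gaps 28, 35, 28, 28 days.
Each is the last Wednesday of its month (at least one falls on the 29th or later, ruling out '4th Wednesday').
Last Wednesday of January 1997: Jan 29 1997.
February 1997 ends with Wednesday Feb 26 1997.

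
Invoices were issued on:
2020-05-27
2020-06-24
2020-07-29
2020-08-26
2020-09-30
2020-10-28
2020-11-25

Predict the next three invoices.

All Wednesdays; the gaps (28, 35, 28, 35, 28, 28) vary with month length.
This is the last Wednesday of each month.
December 2020 ends with Wednesday 2020-12-30.
Last Wednesday of January 2021: 2021-01-27.
Last Wednesday of February 2021: 2021-02-24.

2020-12-30, 2021-01-27, 2021-02-24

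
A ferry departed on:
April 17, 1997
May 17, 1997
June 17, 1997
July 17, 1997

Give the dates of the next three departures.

August 17, 1997; September 17, 1997; October 17, 1997

Gaps: 30, 31, 30 days — not constant. Every event is on the 17th of the month.
Pattern: the 17th of each month.
August 1997: August 17, 1997.
Next: September 1997 → September 17, 1997.
October 1997: October 17, 1997.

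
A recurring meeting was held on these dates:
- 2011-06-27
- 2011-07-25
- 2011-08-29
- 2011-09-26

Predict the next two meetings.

2011-10-31, 2011-11-28

All Mondays; the gaps (28, 35, 28) vary with month length.
This is the last Monday of each month.
Last Monday of October 2011: 2011-10-31.
Last Monday of November 2011: 2011-11-28.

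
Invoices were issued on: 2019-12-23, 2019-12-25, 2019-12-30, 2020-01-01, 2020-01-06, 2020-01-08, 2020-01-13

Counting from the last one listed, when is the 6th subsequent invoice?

Gaps: 2, 5, 2, 5, 2, 5 days — not constant, but cyclic with period 2.
The events fall on every Monday and Wednesday.
Next Wednesday: 2020-01-15.
Next Monday: 2020-01-20.
Next Wednesday: 2020-01-22.
The following Monday is 2020-01-27.
Next Wednesday: 2020-01-29.
The following Monday is 2020-02-03.

2020-02-03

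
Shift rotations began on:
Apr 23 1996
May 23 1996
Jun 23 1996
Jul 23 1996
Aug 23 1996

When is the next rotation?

Sep 23 1996

The day-of-month is always 23 (30, 31, 30, 31 days between events).
So this recurs on the 23rd of each month.
Next: September 1996 → Sep 23 1996.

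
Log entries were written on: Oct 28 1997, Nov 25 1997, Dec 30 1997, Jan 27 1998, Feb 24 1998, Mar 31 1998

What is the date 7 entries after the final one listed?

Every date is a Tuesday; gaps 28, 35, 28, 28, 35 days.
Each is the last Tuesday of its month (at least one falls on the 29th or later, ruling out '4th Tuesday').
April 1998 ends with Tuesday Apr 28 1998.
Last Tuesday of May 1998: May 26 1998.
June 1998 ends with Tuesday Jun 30 1998.
Last Tuesday of July 1998: Jul 28 1998.
August 1998 ends with Tuesday Aug 25 1998.
Last Tuesday of September 1998: Sep 29 1998.
October 1998 ends with Tuesday Oct 27 1998.

Oct 27 1998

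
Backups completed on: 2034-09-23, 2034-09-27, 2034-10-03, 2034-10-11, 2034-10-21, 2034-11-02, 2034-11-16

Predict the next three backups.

2034-12-02, 2034-12-20, 2035-01-09

The spacing grows by 2 each time: 4, 6, 8, 10, 12, 14 days.
Next gap: 16 days. 2034-11-16 + 16 days = 2034-12-02.
Next gap: 18 days. 2034-12-02 + 18 days = 2034-12-20.
Next gap: 20 days. 2034-12-20 + 20 days = 2035-01-09.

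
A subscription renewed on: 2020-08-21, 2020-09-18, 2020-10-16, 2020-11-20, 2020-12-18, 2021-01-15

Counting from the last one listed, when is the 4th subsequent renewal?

All dates are Fridays, 28, 28, 35, 28, 28 days apart.
Specifically, the 3rd Friday of each month.
February 2021 — 3rd Friday is 2021-02-19.
March 2021 — 3rd Friday is 2021-03-19.
April 2021 — 3rd Friday is 2021-04-16.
May 2021 — 3rd Friday is 2021-05-21.

2021-05-21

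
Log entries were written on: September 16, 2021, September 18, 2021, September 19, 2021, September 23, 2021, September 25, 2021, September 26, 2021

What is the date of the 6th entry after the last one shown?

October 10, 2021

Every event lands on a Thursday or Saturday or Sunday (gaps cycle 2, 1, 4, 2, 1).
So the schedule is: every Thursday, Saturday and Sunday.
The following Thursday is September 30, 2021.
The following Saturday is October 2, 2021.
The following Sunday is October 3, 2021.
The following Thursday is October 7, 2021.
The following Saturday is October 9, 2021.
Next Sunday: October 10, 2021.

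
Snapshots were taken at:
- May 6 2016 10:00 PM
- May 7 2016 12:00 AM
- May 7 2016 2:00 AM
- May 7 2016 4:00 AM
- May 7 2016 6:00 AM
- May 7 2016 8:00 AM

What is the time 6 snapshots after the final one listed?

The interval is a steady 2 hours (2, 2, 2, 2, 2).
May 7 2016 8:00 AM + 2 h = May 7 2016 10:00 AM.
May 7 2016 10:00 AM + 2 h = May 7 2016 12:00 PM.
May 7 2016 12:00 PM + 2 h = May 7 2016 2:00 PM.
May 7 2016 2:00 PM + 2 h = May 7 2016 4:00 PM.
May 7 2016 4:00 PM + 2 h = May 7 2016 6:00 PM.
May 7 2016 6:00 PM + 2 h = May 7 2016 8:00 PM.

May 7 2016 8:00 PM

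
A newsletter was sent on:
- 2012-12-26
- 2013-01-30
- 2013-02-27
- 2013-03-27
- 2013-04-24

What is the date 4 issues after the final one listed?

All Wednesdays; the gaps (35, 28, 28, 28) vary with month length.
This is the last Wednesday of each month.
Last Wednesday of May 2013: 2013-05-29.
June 2013 ends with Wednesday 2013-06-26.
Last Wednesday of July 2013: 2013-07-31.
Last Wednesday of August 2013: 2013-08-28.

2013-08-28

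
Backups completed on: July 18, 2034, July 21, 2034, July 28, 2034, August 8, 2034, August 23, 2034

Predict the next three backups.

September 11, 2034; October 4, 2034; October 31, 2034

Intervals are 3, 7, 11, 15 days — an arithmetic progression with common difference 4.
Next gap: 19 days. August 23, 2034 + 19 days = September 11, 2034.
Next gap: 23 days. September 11, 2034 + 23 days = October 4, 2034.
Next gap: 27 days. October 4, 2034 + 27 days = October 31, 2034.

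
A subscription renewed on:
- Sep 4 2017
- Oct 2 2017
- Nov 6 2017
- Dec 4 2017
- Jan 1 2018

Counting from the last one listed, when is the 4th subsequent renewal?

May 7 2018

These are Mondays at 28- or 35-day spacing (28, 35, 28, 28).
The pattern: 1st Monday of the month.
February 2018 — 1st Monday is Feb 5 2018.
1st Monday of March 2018: Mar 5 2018.
April 2018 — 1st Monday is Apr 2 2018.
1st Monday of May 2018: May 7 2018.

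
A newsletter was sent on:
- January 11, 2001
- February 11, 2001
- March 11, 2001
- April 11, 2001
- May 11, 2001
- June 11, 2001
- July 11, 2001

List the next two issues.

Gaps: 31, 28, 31, 30, 31, 30 days — not constant. Every event is on the 11th of the month.
Pattern: the 11th of each month.
Next: August 2001 → August 11, 2001.
September 2001: September 11, 2001.

August 11, 2001; September 11, 2001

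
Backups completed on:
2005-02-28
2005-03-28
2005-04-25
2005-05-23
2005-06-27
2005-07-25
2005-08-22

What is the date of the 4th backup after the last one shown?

2005-12-26

These are Mondays at 28- or 35-day spacing (28, 28, 28, 35, 28, 28).
The pattern: 4th Monday of the month.
4th Monday of September 2005: 2005-09-26.
October 2005 — 4th Monday is 2005-10-24.
4th Monday of November 2005: 2005-11-28.
December 2005 — 4th Monday is 2005-12-26.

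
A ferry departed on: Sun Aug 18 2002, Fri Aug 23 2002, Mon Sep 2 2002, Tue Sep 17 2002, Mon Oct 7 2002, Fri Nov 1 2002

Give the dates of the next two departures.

Sun Dec 1 2002, Sun Jan 5 2003

The spacing grows by 5 each time: 5, 10, 15, 20, 25 days.
Next gap: 30 days. Fri Nov 1 2002 + 30 days = Sun Dec 1 2002.
Next gap: 35 days. Sun Dec 1 2002 + 35 days = Sun Jan 5 2003.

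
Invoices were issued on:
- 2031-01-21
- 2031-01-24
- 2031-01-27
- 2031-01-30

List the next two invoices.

2031-02-02, 2031-02-05

Gaps between consecutive events: 3, 3, 3 days — a constant 3-day interval.
2031-01-30 + 3 days = 2031-02-02.
2031-02-02 + 3 days = 2031-02-05.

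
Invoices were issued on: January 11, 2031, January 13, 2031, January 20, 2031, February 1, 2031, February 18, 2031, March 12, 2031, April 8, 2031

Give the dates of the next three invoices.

The spacing grows by 5 each time: 2, 7, 12, 17, 22, 27 days.
Next gap: 32 days. April 8, 2031 + 32 days = May 10, 2031.
Next gap: 37 days. May 10, 2031 + 37 days = June 16, 2031.
Next gap: 42 days. June 16, 2031 + 42 days = July 28, 2031.

May 10, 2031; June 16, 2031; July 28, 2031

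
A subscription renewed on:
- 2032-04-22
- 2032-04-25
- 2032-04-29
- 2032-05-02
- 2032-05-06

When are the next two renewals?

2032-05-09, 2032-05-13

Every event lands on a Thursday or Sunday (gaps cycle 3, 4, 3, 4).
So the schedule is: every Thursday and Sunday.
Next Sunday: 2032-05-09.
Next Thursday: 2032-05-13.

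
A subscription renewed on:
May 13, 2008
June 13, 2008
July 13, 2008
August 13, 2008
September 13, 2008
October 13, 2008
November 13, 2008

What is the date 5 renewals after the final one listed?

April 13, 2009

Each date is the 13th; the gaps (31, 30, 31, 31, 30, 31) track the month lengths.
The rule is the 13th of each month.
December 2008: December 13, 2008.
January 2009: January 13, 2009.
Next: February 2009 → February 13, 2009.
March 2009: March 13, 2009.
Next: April 2009 → April 13, 2009.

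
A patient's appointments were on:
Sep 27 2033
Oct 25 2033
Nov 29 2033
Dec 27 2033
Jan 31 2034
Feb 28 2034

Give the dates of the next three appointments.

Mar 28 2034, Apr 25 2034, May 30 2034

Every date is a Tuesday; gaps 28, 35, 28, 35, 28 days.
Each is the last Tuesday of its month (at least one falls on the 29th or later, ruling out '4th Tuesday').
Last Tuesday of March 2034: Mar 28 2034.
April 2034 ends with Tuesday Apr 25 2034.
Last Tuesday of May 2034: May 30 2034.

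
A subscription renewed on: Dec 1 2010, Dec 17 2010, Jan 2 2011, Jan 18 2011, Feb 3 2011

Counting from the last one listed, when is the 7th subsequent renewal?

May 26 2011

Every event comes 16 days after the last (16, 16, 16, 16).
Feb 3 2011 + 16 days = Feb 19 2011.
Feb 19 2011 + 16 days = Mar 7 2011.
Mar 7 2011 + 16 days = Mar 23 2011.
Mar 23 2011 + 16 days = Apr 8 2011.
Apr 8 2011 + 16 days = Apr 24 2011.
Apr 24 2011 + 16 days = May 10 2011.
May 10 2011 + 16 days = May 26 2011.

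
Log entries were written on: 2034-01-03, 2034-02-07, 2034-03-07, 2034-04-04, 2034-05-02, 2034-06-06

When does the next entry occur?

2034-07-04

All dates are Tuesdays, 35, 28, 28, 28, 35 days apart.
Specifically, the 1st Tuesday of each month.
July 2034 — 1st Tuesday is 2034-07-04.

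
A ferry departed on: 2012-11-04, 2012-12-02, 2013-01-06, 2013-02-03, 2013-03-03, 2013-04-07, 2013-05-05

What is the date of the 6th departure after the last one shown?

2013-11-03

Gaps: 28, 35, 28, 28, 35, 28 days — a mix of 28 and 35. Every date is a Sunday.
Each is the 1st Sunday of its month.
1st Sunday of June 2013: 2013-06-02.
July 2013 — 1st Sunday is 2013-07-07.
1st Sunday of August 2013: 2013-08-04.
September 2013 — 1st Sunday is 2013-09-01.
1st Sunday of October 2013: 2013-10-06.
November 2013 — 1st Sunday is 2013-11-03.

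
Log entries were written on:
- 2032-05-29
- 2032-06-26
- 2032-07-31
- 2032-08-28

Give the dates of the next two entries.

2032-09-25, 2032-10-30

These are Saturdays with 28, 35, 28-day gaps.
Each is the final Saturday of its month — 2032-05-29 is past the 28th, so '4th Saturday' doesn't fit.
September 2032 ends with Saturday 2032-09-25.
Last Saturday of October 2032: 2032-10-30.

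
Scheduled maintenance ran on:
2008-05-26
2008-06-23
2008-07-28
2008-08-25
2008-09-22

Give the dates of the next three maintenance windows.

2008-10-27, 2008-11-24, 2008-12-22

Gaps: 28, 35, 28, 28 days — a mix of 28 and 35. Every date is a Monday.
Each is the 4th Monday of its month.
October 2008 — 4th Monday is 2008-10-27.
4th Monday of November 2008: 2008-11-24.
4th Monday of December 2008: 2008-12-22.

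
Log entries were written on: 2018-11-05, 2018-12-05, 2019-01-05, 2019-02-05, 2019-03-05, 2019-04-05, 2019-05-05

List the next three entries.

2019-06-05, 2019-07-05, 2019-08-05

The day-of-month is always 5 (30, 31, 31, 28, 31, 30 days between events).
So this recurs on the 5th of each month.
Next: June 2019 → 2019-06-05.
Next: July 2019 → 2019-07-05.
Next: August 2019 → 2019-08-05.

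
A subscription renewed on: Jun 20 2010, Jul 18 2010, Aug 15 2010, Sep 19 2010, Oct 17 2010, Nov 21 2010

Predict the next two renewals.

These are Sundays at 28- or 35-day spacing (28, 28, 35, 28, 35).
The pattern: 3rd Sunday of the month.
3rd Sunday of December 2010: Dec 19 2010.
3rd Sunday of January 2011: Jan 16 2011.

Dec 19 2010, Jan 16 2011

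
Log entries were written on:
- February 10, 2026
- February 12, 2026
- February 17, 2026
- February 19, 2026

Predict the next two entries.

Every event lands on a Tuesday or Thursday (gaps cycle 2, 5, 2).
So the schedule is: every Tuesday and Thursday.
The following Tuesday is February 24, 2026.
Next Thursday: February 26, 2026.

February 24, 2026; February 26, 2026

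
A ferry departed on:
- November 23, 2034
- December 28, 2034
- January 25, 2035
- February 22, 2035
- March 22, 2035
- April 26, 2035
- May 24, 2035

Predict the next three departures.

All dates are Thursdays, 35, 28, 28, 28, 35, 28 days apart.
Specifically, the 4th Thursday of each month.
4th Thursday of June 2035: June 28, 2035.
July 2035 — 4th Thursday is July 26, 2035.
August 2035 — 4th Thursday is August 23, 2035.

June 28, 2035; July 26, 2035; August 23, 2035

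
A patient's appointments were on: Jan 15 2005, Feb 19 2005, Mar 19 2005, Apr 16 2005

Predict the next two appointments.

May 21 2005, Jun 18 2005

These are Saturdays at 28- or 35-day spacing (35, 28, 28).
The pattern: 3rd Saturday of the month.
3rd Saturday of May 2005: May 21 2005.
June 2005 — 3rd Saturday is Jun 18 2005.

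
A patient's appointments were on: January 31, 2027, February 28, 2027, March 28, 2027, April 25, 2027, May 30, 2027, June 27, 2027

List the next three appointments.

All Sundays; the gaps (28, 28, 28, 35, 28) vary with month length.
This is the last Sunday of each month.
Last Sunday of July 2027: July 25, 2027.
Last Sunday of August 2027: August 29, 2027.
September 2027 ends with Sunday September 26, 2027.

July 25, 2027; August 29, 2027; September 26, 2027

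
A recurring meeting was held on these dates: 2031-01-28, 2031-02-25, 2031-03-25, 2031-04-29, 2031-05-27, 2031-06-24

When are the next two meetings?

Every date is a Tuesday; gaps 28, 28, 35, 28, 28 days.
Each is the last Tuesday of its month (at least one falls on the 29th or later, ruling out '4th Tuesday').
Last Tuesday of July 2031: 2031-07-29.
August 2031 ends with Tuesday 2031-08-26.

2031-07-29, 2031-08-26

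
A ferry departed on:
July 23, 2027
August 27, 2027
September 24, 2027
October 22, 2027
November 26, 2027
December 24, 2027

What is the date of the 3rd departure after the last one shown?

These are Fridays at 28- or 35-day spacing (35, 28, 28, 35, 28).
The pattern: 4th Friday of the month.
January 2028 — 4th Friday is January 28, 2028.
4th Friday of February 2028: February 25, 2028.
March 2028 — 4th Friday is March 24, 2028.

March 24, 2028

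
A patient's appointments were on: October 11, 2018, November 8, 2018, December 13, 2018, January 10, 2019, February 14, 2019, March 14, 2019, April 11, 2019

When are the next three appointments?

These are Thursdays at 28- or 35-day spacing (28, 35, 28, 35, 28, 28).
The pattern: 2nd Thursday of the month.
2nd Thursday of May 2019: May 9, 2019.
2nd Thursday of June 2019: June 13, 2019.
July 2019 — 2nd Thursday is July 11, 2019.

May 9, 2019; June 13, 2019; July 11, 2019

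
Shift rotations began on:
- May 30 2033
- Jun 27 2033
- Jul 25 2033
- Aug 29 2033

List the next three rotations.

Sep 26 2033, Oct 31 2033, Nov 28 2033

Every date is a Monday; gaps 28, 28, 35 days.
Each is the last Monday of its month (at least one falls on the 29th or later, ruling out '4th Monday').
September 2033 ends with Monday Sep 26 2033.
October 2033 ends with Monday Oct 31 2033.
Last Monday of November 2033: Nov 28 2033.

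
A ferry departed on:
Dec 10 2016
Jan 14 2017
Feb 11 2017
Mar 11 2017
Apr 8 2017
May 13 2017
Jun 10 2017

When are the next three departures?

Jul 8 2017, Aug 12 2017, Sep 9 2017

Gaps: 35, 28, 28, 28, 35, 28 days — a mix of 28 and 35. Every date is a Saturday.
Each is the 2nd Saturday of its month.
July 2017 — 2nd Saturday is Jul 8 2017.
2nd Saturday of August 2017: Aug 12 2017.
2nd Saturday of September 2017: Sep 9 2017.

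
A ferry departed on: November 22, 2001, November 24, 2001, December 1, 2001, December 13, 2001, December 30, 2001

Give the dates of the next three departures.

January 21, 2002; February 17, 2002; March 21, 2002

Intervals are 2, 7, 12, 17 days — an arithmetic progression with common difference 5.
Next gap: 22 days. December 30, 2001 + 22 days = January 21, 2002.
Next gap: 27 days. January 21, 2002 + 27 days = February 17, 2002.
Next gap: 32 days. February 17, 2002 + 32 days = March 21, 2002.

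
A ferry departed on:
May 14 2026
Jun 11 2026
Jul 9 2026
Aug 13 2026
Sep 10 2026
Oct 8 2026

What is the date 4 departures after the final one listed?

These are Thursdays at 28- or 35-day spacing (28, 28, 35, 28, 28).
The pattern: 2nd Thursday of the month.
November 2026 — 2nd Thursday is Nov 12 2026.
December 2026 — 2nd Thursday is Dec 10 2026.
January 2027 — 2nd Thursday is Jan 14 2027.
February 2027 — 2nd Thursday is Feb 11 2027.

Feb 11 2027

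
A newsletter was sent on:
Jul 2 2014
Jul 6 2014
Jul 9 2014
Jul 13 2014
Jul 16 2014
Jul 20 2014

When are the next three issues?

Jul 23 2014, Jul 27 2014, Jul 30 2014

Gaps: 4, 3, 4, 3, 4 days — not constant, but cyclic with period 2.
The events fall on every Wednesday and Sunday.
The following Wednesday is Jul 23 2014.
Next Sunday: Jul 27 2014.
Next Wednesday: Jul 30 2014.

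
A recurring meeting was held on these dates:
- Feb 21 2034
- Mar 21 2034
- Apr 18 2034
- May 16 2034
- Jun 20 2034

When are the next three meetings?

Gaps: 28, 28, 28, 35 days — a mix of 28 and 35. Every date is a Tuesday.
Each is the 3rd Tuesday of its month.
July 2034 — 3rd Tuesday is Jul 18 2034.
August 2034 — 3rd Tuesday is Aug 15 2034.
September 2034 — 3rd Tuesday is Sep 19 2034.

Jul 18 2034, Aug 15 2034, Sep 19 2034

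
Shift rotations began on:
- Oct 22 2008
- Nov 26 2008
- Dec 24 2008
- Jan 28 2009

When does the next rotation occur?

All dates are Wednesdays, 35, 28, 35 days apart.
Specifically, the 4th Wednesday of each month.
4th Wednesday of February 2009: Feb 25 2009.

Feb 25 2009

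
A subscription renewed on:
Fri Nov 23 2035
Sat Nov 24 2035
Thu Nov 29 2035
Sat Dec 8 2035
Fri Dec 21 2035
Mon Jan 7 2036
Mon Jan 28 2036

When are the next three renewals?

Fri Feb 22 2036, Sat Mar 22 2036, Thu Apr 24 2036

Gaps: 1, 5, 9, 13, 17, 21 days — each gap is 4 larger than the previous one.
Next gap: 25 days. Mon Jan 28 2036 + 25 days = Fri Feb 22 2036.
Next gap: 29 days. Fri Feb 22 2036 + 29 days = Sat Mar 22 2036.
Next gap: 33 days. Sat Mar 22 2036 + 33 days = Thu Apr 24 2036.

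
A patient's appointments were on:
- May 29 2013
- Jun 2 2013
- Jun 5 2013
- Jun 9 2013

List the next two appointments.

Jun 12 2013, Jun 16 2013

The gap pattern 4, 3, 4 repeats every 2 events.
These are the Wednesdays and Sundays of each week.
The following Wednesday is Jun 12 2013.
Next Sunday: Jun 16 2013.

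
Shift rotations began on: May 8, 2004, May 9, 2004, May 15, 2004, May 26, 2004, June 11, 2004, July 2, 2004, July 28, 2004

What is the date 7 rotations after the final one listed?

June 15, 2005

The spacing grows by 5 each time: 1, 6, 11, 16, 21, 26 days.
Next gap: 31 days. July 28, 2004 + 31 days = August 28, 2004.
Next gap: 36 days. August 28, 2004 + 36 days = October 3, 2004.
Next gap: 41 days. October 3, 2004 + 41 days = November 13, 2004.
Next gap: 46 days. November 13, 2004 + 46 days = December 29, 2004.
Next gap: 51 days. December 29, 2004 + 51 days = February 18, 2005.
Next gap: 56 days. February 18, 2005 + 56 days = April 15, 2005.
Next gap: 61 days. April 15, 2005 + 61 days = June 15, 2005.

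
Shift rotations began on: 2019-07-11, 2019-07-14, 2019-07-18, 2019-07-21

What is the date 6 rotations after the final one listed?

2019-08-11

The gap pattern 3, 4, 3 repeats every 2 events.
These are the Thursdays and Sundays of each week.
The following Thursday is 2019-07-25.
Next Sunday: 2019-07-28.
Next Thursday: 2019-08-01.
Next Sunday: 2019-08-04.
Next Thursday: 2019-08-08.
The following Sunday is 2019-08-11.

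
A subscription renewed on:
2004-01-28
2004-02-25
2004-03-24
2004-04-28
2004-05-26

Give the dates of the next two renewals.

Gaps: 28, 28, 35, 28 days — a mix of 28 and 35. Every date is a Wednesday.
Each is the 4th Wednesday of its month.
June 2004 — 4th Wednesday is 2004-06-23.
4th Wednesday of July 2004: 2004-07-28.

2004-06-23, 2004-07-28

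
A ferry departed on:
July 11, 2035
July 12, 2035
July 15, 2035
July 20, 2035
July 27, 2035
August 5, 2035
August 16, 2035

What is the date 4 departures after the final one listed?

October 19, 2035

Intervals are 1, 3, 5, 7, 9, 11 days — an arithmetic progression with common difference 2.
Next gap: 13 days. August 16, 2035 + 13 days = August 29, 2035.
Next gap: 15 days. August 29, 2035 + 15 days = September 13, 2035.
Next gap: 17 days. September 13, 2035 + 17 days = September 30, 2035.
Next gap: 19 days. September 30, 2035 + 19 days = October 19, 2035.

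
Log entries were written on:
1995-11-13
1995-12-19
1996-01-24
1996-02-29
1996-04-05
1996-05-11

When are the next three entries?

1996-06-16, 1996-07-22, 1996-08-27

Every event comes 36 days after the last (36, 36, 36, 36, 36).
1996-05-11 + 36 days = 1996-06-16.
1996-06-16 + 36 days = 1996-07-22.
1996-07-22 + 36 days = 1996-08-27.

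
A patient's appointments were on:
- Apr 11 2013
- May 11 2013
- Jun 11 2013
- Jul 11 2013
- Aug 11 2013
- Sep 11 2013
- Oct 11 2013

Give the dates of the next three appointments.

Nov 11 2013, Dec 11 2013, Jan 11 2014

Each date is the 11th; the gaps (30, 31, 30, 31, 31, 30) track the month lengths.
The rule is the 11th of each month.
November 2013: Nov 11 2013.
Next: December 2013 → Dec 11 2013.
January 2014: Jan 11 2014.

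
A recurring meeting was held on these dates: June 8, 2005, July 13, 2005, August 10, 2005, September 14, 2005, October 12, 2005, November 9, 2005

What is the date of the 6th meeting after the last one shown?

May 10, 2006

All dates are Wednesdays, 35, 28, 35, 28, 28 days apart.
Specifically, the 2nd Wednesday of each month.
2nd Wednesday of December 2005: December 14, 2005.
2nd Wednesday of January 2006: January 11, 2006.
2nd Wednesday of February 2006: February 8, 2006.
March 2006 — 2nd Wednesday is March 8, 2006.
April 2006 — 2nd Wednesday is April 12, 2006.
May 2006 — 2nd Wednesday is May 10, 2006.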